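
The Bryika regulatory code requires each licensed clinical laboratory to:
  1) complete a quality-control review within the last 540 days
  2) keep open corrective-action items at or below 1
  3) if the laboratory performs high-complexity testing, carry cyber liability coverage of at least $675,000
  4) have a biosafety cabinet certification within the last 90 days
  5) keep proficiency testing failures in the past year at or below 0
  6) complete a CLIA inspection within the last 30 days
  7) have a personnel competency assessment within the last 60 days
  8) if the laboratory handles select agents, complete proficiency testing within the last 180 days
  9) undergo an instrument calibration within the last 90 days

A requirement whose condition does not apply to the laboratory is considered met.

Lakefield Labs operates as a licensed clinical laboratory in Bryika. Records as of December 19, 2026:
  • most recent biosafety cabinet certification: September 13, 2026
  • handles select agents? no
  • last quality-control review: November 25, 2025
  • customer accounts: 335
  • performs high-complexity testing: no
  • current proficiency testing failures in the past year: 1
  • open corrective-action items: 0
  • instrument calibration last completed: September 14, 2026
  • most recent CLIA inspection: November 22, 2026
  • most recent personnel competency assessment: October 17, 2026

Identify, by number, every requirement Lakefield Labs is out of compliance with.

4, 5, 7, 9

1. quality-control review 389 days ago vs limit 540 → met
2. open corrective-action items 0 ≤ 1 → met
3. condition 'performs high-complexity testing' does not hold → requirement n/a → met
4. biosafety cabinet certification 97 days ago vs limit 90 → not met
5. proficiency testing failures in the past year 1 > 0 → not met
6. CLIA inspection 27 days ago vs limit 30 → met
7. personnel competency assessment 63 days ago vs limit 60 → not met
8. condition 'handles select agents' does not hold → requirement n/a → met
9. instrument calibration 96 days ago vs limit 90 → not met
Not met: 4, 5, 7, 9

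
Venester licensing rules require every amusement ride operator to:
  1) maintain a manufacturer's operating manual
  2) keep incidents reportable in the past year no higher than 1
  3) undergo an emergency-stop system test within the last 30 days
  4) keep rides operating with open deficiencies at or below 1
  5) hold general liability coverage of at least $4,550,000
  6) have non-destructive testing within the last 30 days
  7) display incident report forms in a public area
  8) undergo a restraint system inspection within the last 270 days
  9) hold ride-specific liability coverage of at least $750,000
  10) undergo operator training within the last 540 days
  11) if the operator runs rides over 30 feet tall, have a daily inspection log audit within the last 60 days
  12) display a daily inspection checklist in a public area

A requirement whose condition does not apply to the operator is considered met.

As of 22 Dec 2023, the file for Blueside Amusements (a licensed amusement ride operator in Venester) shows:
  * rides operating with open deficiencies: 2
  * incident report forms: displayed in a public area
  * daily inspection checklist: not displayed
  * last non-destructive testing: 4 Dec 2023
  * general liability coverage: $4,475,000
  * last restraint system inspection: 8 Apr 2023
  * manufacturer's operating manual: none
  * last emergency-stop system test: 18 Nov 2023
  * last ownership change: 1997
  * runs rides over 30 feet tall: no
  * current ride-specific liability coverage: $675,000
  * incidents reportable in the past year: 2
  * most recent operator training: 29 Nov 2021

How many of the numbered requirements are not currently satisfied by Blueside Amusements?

8

1. manufacturer's operating manual absent → not met
2. incidents reportable in the past year 2 > 1 → not met
3. emergency-stop system test 34 days ago vs limit 30 → not met
4. rides operating with open deficiencies 2 > 1 → not met
5. general liability coverage $4,475,000 < $4,550,000 → not met
6. non-destructive testing 18 days ago vs limit 30 → met
7. incident report forms present → met
8. restraint system inspection 258 days ago vs limit 270 → met
9. ride-specific liability coverage $675,000 < $750,000 → not met
10. operator training 753 days ago vs limit 540 → not met
11. condition 'runs rides over 30 feet tall' does not hold → requirement n/a → met
12. daily inspection checklist absent → not met
Not met: 8 of 12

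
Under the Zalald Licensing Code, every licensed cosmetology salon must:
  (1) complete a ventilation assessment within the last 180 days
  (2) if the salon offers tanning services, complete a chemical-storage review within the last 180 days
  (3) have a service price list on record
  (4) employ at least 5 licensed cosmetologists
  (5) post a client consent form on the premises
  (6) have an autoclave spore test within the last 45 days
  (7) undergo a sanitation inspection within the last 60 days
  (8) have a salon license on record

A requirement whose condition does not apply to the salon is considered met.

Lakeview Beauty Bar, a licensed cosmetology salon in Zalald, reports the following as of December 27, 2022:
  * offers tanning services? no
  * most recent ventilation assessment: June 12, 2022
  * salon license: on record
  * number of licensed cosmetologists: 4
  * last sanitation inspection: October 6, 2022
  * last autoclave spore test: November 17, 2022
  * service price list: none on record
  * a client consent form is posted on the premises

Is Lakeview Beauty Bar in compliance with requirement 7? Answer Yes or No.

7. sanitation inspection 82 days ago vs limit 60 → not met

No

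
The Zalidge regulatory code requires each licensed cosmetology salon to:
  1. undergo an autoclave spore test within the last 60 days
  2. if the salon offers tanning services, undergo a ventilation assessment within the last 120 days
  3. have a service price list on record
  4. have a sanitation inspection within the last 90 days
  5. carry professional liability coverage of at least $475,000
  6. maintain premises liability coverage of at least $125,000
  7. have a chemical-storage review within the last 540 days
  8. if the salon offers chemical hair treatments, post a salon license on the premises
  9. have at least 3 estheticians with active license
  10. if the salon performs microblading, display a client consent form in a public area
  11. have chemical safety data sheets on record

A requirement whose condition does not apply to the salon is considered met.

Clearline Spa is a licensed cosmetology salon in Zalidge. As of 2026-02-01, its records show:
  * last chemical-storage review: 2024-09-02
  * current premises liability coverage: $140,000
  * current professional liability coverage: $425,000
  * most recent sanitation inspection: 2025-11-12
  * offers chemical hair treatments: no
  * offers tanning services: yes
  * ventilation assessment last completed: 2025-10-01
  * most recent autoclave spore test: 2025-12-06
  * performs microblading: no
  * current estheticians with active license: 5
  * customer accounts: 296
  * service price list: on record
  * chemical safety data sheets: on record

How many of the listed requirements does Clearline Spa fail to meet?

1. autoclave spore test 57 days ago vs limit 60 → met
2. condition 'offers tanning services' holds; ventilation assessment 123 days ago vs limit 120 → not met
3. service price list present → met
4. sanitation inspection 81 days ago vs limit 90 → met
5. professional liability coverage $425,000 < $475,000 → not met
6. premises liability coverage $140,000 ≥ $125,000 → met
7. chemical-storage review 517 days ago vs limit 540 → met
8. condition 'offers chemical hair treatments' does not hold → requirement n/a → met
9. estheticians with active license 5 ≥ 3 → met
10. condition 'performs microblading' does not hold → requirement n/a → met
11. chemical safety data sheets present → met
Not met: 2 of 11

2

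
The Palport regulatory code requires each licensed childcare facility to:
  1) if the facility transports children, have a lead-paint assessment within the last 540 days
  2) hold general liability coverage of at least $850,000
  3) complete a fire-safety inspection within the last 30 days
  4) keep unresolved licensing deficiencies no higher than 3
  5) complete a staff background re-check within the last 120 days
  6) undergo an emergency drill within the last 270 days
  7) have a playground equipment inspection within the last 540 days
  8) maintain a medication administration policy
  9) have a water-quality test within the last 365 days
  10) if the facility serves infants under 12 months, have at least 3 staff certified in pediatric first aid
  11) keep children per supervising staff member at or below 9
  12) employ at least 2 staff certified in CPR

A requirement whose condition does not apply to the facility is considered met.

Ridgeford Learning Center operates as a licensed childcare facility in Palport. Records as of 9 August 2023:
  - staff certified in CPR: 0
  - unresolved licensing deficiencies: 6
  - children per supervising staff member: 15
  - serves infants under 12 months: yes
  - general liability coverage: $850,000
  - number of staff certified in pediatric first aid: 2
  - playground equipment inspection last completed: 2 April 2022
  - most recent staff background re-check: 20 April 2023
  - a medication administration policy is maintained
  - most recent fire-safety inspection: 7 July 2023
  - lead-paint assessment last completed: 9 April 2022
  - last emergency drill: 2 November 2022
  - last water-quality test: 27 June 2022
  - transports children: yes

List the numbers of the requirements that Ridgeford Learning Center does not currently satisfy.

1. condition 'transports children' holds; lead-paint assessment 487 days ago vs limit 540 → met
2. general liability coverage $850,000 ≥ $850,000 → met
3. fire-safety inspection 33 days ago vs limit 30 → not met
4. unresolved licensing deficiencies 6 > 3 → not met
5. staff background re-check 111 days ago vs limit 120 → met
6. emergency drill 280 days ago vs limit 270 → not met
7. playground equipment inspection 494 days ago vs limit 540 → met
8. medication administration policy present → met
9. water-quality test 408 days ago vs limit 365 → not met
10. condition 'serves infants under 12 months' holds; staff certified in pediatric first aid 2 < 3 → not met
11. children per supervising staff member 15 > 9 → not met
12. staff certified in CPR 0 < 2 → not met
Not met: 3, 4, 6, 9, 10, 11, 12

3, 4, 6, 9, 10, 11, 12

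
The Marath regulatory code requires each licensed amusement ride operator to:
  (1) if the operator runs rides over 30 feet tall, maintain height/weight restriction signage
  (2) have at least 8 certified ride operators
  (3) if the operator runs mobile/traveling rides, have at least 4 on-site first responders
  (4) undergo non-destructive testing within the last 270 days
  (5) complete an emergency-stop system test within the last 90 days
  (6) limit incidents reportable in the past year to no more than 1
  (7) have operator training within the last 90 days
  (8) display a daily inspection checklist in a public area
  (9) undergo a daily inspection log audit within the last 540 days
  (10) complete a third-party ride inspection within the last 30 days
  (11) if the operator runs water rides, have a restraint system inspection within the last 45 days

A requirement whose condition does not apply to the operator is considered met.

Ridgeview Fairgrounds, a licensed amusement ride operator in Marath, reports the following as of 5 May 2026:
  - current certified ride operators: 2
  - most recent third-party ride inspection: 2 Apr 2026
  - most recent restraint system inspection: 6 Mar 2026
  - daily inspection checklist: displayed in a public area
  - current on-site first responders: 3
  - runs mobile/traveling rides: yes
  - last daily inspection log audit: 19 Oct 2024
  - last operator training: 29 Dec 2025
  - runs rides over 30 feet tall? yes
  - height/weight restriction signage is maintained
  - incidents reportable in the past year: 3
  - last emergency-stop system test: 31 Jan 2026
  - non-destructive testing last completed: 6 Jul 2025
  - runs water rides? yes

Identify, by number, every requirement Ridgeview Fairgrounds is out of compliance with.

1. condition 'runs rides over 30 feet tall' holds; height/weight restriction signage present → met
2. certified ride operators 2 < 8 → not met
3. condition 'runs mobile/traveling rides' holds; on-site first responders 3 < 4 → not met
4. non-destructive testing 303 days ago vs limit 270 → not met
5. emergency-stop system test 94 days ago vs limit 90 → not met
6. incidents reportable in the past year 3 > 1 → not met
7. operator training 127 days ago vs limit 90 → not met
8. daily inspection checklist present → met
9. daily inspection log audit 563 days ago vs limit 540 → not met
10. third-party ride inspection 33 days ago vs limit 30 → not met
11. condition 'runs water rides' holds; restraint system inspection 60 days ago vs limit 45 → not met
Not met: 2, 3, 4, 5, 6, 7, 9, 10, 11

2, 3, 4, 5, 6, 7, 9, 10, 11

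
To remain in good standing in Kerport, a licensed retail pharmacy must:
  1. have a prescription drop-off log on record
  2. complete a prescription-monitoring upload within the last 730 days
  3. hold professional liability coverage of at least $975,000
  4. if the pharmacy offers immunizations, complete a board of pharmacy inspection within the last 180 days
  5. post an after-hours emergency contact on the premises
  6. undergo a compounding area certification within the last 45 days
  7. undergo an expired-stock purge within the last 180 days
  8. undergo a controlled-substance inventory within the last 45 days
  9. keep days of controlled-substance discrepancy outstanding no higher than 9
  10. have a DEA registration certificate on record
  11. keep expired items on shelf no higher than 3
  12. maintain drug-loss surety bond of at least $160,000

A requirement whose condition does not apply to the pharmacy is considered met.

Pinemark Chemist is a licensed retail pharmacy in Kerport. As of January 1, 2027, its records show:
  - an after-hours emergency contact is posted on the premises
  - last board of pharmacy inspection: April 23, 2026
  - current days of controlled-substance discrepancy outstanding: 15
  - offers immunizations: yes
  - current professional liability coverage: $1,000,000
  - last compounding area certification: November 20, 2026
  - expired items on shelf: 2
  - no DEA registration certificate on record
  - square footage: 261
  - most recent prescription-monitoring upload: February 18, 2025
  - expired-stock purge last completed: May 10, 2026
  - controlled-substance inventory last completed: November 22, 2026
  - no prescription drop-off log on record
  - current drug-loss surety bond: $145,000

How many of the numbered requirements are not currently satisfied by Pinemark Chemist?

1. prescription drop-off log absent → not met
2. prescription-monitoring upload 682 days ago vs limit 730 → met
3. professional liability coverage $1,000,000 ≥ $975,000 → met
4. condition 'offers immunizations' holds; board of pharmacy inspection 253 days ago vs limit 180 → not met
5. after-hours emergency contact present → met
6. compounding area certification 42 days ago vs limit 45 → met
7. expired-stock purge 236 days ago vs limit 180 → not met
8. controlled-substance inventory 40 days ago vs limit 45 → met
9. days of controlled-substance discrepancy outstanding 15 > 9 → not met
10. DEA registration certificate absent → not met
11. expired items on shelf 2 ≤ 3 → met
12. drug-loss surety bond $145,000 < $160,000 → not met
Not met: 6 of 12

6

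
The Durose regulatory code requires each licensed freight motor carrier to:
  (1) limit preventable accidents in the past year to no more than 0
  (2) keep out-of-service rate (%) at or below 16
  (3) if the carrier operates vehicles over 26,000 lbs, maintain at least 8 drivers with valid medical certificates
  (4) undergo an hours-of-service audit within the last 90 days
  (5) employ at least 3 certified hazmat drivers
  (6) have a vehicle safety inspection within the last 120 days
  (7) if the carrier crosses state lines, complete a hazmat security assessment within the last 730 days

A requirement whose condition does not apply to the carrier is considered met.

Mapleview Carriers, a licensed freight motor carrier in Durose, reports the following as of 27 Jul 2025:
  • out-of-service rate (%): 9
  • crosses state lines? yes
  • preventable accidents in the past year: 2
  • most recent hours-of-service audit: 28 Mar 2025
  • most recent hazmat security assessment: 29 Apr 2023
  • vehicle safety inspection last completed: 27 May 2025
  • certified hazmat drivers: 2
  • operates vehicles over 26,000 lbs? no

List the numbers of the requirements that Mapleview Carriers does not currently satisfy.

1, 4, 5, 7

1. preventable accidents in the past year 2 > 0 → not met
2. out-of-service rate (%) 9 ≤ 16 → met
3. condition 'operates vehicles over 26,000 lbs' does not hold → requirement n/a → met
4. hours-of-service audit 121 days ago vs limit 90 → not met
5. certified hazmat drivers 2 < 3 → not met
6. vehicle safety inspection 61 days ago vs limit 120 → met
7. condition 'crosses state lines' holds; hazmat security assessment 820 days ago vs limit 730 → not met
Not met: 1, 4, 5, 7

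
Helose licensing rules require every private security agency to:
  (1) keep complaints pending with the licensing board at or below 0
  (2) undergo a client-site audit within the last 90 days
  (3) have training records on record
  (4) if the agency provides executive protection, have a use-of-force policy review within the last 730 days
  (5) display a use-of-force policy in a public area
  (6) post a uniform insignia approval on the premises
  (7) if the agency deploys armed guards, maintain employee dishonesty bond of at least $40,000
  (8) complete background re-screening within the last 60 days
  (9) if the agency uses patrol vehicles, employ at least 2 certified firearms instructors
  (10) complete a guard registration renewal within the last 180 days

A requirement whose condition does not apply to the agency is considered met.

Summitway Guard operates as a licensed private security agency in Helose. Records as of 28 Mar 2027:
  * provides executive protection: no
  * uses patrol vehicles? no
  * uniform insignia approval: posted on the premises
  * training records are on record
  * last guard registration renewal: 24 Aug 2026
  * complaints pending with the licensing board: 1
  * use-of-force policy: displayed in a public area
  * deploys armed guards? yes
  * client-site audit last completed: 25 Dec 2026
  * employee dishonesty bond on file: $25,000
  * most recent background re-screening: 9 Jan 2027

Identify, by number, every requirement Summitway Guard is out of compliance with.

1, 2, 7, 8, 10

1. complaints pending with the licensing board 1 > 0 → not met
2. client-site audit 93 days ago vs limit 90 → not met
3. training records present → met
4. condition 'provides executive protection' does not hold → requirement n/a → met
5. use-of-force policy present → met
6. uniform insignia approval present → met
7. condition 'deploys armed guards' holds; employee dishonesty bond $25,000 < $40,000 → not met
8. background re-screening 78 days ago vs limit 60 → not met
9. condition 'uses patrol vehicles' does not hold → requirement n/a → met
10. guard registration renewal 216 days ago vs limit 180 → not met
Not met: 1, 2, 7, 8, 10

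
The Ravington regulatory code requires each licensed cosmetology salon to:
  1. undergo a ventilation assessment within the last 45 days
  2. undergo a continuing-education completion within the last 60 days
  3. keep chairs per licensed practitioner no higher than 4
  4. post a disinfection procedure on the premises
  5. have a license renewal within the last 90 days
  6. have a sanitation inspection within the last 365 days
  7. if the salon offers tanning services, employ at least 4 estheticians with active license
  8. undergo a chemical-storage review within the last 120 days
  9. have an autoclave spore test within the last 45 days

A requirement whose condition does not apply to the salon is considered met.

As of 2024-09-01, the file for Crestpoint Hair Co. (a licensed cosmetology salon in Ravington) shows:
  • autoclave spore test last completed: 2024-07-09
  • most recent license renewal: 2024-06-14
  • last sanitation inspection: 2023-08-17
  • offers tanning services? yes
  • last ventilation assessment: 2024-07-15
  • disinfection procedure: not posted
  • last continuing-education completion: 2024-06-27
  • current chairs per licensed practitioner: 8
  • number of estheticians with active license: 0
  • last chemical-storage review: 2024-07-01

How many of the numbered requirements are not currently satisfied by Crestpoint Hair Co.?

1. ventilation assessment 48 days ago vs limit 45 → not met
2. continuing-education completion 66 days ago vs limit 60 → not met
3. chairs per licensed practitioner 8 > 4 → not met
4. disinfection procedure absent → not met
5. license renewal 79 days ago vs limit 90 → met
6. sanitation inspection 381 days ago vs limit 365 → not met
7. condition 'offers tanning services' holds; estheticians with active license 0 < 4 → not met
8. chemical-storage review 62 days ago vs limit 120 → met
9. autoclave spore test 54 days ago vs limit 45 → not met
Not met: 7 of 9

7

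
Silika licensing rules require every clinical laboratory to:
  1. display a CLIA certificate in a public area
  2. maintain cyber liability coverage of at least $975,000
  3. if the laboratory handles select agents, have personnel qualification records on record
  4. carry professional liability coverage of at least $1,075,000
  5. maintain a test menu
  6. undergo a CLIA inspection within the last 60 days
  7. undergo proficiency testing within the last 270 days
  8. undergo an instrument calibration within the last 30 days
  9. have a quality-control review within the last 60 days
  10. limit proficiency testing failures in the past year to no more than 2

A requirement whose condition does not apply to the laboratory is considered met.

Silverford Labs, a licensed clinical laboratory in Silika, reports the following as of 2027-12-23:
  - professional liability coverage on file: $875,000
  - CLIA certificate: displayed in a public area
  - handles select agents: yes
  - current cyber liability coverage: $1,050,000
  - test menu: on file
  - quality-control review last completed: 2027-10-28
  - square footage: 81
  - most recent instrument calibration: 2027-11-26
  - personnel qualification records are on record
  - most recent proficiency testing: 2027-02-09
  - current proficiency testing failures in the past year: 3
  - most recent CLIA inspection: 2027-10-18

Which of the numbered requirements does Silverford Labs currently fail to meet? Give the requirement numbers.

4, 6, 7, 10

1. CLIA certificate present → met
2. cyber liability coverage $1,050,000 ≥ $975,000 → met
3. condition 'handles select agents' holds; personnel qualification records present → met
4. professional liability coverage $875,000 < $1,075,000 → not met
5. test menu present → met
6. CLIA inspection 66 days ago vs limit 60 → not met
7. proficiency testing 317 days ago vs limit 270 → not met
8. instrument calibration 27 days ago vs limit 30 → met
9. quality-control review 56 days ago vs limit 60 → met
10. proficiency testing failures in the past year 3 > 2 → not met
Not met: 4, 6, 7, 10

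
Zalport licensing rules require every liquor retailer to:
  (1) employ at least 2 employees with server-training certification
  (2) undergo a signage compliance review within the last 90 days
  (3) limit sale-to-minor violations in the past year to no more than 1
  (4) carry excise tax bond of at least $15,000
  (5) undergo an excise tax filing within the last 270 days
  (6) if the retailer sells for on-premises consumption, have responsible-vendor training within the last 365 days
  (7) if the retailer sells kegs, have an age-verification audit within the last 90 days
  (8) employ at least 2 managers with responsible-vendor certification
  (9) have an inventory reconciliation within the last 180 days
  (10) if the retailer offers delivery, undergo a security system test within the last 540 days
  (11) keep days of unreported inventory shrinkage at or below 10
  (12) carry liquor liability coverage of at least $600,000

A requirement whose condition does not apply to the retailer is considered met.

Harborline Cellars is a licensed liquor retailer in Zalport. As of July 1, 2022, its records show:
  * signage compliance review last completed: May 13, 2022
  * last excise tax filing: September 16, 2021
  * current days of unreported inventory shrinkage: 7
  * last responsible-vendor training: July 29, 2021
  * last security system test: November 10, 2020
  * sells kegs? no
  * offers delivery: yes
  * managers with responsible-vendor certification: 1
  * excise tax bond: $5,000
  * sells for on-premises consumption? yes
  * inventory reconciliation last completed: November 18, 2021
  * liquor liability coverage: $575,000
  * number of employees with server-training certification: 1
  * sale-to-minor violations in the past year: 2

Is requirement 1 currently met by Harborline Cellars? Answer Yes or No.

No

1. employees with server-training certification 1 < 2 → not met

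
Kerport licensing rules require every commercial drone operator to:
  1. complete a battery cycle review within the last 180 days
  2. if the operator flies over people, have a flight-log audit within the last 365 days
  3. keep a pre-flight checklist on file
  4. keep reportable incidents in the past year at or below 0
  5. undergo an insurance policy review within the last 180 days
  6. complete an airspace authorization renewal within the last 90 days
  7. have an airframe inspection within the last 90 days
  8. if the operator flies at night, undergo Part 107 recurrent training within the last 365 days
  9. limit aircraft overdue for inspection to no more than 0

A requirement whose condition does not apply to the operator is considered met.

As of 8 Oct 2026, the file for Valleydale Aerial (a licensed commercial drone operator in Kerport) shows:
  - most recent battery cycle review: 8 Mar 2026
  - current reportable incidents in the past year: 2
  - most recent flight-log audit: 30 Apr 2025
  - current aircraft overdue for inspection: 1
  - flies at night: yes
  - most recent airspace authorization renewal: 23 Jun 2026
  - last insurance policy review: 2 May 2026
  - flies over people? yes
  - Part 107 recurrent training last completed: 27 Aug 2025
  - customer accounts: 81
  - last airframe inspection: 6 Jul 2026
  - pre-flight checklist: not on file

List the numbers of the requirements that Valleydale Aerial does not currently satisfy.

1, 2, 3, 4, 6, 7, 8, 9

1. battery cycle review 214 days ago vs limit 180 → not met
2. condition 'flies over people' holds; flight-log audit 526 days ago vs limit 365 → not met
3. pre-flight checklist absent → not met
4. reportable incidents in the past year 2 > 0 → not met
5. insurance policy review 159 days ago vs limit 180 → met
6. airspace authorization renewal 107 days ago vs limit 90 → not met
7. airframe inspection 94 days ago vs limit 90 → not met
8. condition 'flies at night' holds; Part 107 recurrent training 407 days ago vs limit 365 → not met
9. aircraft overdue for inspection 1 > 0 → not met
Not met: 1, 2, 3, 4, 6, 7, 8, 9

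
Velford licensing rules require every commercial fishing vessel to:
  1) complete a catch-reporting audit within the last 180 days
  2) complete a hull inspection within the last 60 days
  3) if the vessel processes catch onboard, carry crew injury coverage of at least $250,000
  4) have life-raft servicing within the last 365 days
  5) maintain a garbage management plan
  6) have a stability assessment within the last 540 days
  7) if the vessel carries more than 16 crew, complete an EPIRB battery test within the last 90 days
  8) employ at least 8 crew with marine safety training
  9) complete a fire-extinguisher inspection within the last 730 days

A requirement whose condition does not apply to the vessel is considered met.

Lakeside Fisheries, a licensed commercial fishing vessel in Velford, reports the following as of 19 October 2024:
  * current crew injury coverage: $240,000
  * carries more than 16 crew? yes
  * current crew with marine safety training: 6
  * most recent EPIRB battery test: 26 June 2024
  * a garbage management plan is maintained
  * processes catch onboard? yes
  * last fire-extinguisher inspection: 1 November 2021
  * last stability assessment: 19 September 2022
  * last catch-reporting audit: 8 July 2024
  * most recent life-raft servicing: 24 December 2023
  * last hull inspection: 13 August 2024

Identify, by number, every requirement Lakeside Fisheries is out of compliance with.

2, 3, 6, 7, 8, 9

1. catch-reporting audit 103 days ago vs limit 180 → met
2. hull inspection 67 days ago vs limit 60 → not met
3. condition 'processes catch onboard' holds; crew injury coverage $240,000 < $250,000 → not met
4. life-raft servicing 300 days ago vs limit 365 → met
5. garbage management plan present → met
6. stability assessment 761 days ago vs limit 540 → not met
7. condition 'carries more than 16 crew' holds; EPIRB battery test 115 days ago vs limit 90 → not met
8. crew with marine safety training 6 < 8 → not met
9. fire-extinguisher inspection 1083 days ago vs limit 730 → not met
Not met: 2, 3, 6, 7, 8, 9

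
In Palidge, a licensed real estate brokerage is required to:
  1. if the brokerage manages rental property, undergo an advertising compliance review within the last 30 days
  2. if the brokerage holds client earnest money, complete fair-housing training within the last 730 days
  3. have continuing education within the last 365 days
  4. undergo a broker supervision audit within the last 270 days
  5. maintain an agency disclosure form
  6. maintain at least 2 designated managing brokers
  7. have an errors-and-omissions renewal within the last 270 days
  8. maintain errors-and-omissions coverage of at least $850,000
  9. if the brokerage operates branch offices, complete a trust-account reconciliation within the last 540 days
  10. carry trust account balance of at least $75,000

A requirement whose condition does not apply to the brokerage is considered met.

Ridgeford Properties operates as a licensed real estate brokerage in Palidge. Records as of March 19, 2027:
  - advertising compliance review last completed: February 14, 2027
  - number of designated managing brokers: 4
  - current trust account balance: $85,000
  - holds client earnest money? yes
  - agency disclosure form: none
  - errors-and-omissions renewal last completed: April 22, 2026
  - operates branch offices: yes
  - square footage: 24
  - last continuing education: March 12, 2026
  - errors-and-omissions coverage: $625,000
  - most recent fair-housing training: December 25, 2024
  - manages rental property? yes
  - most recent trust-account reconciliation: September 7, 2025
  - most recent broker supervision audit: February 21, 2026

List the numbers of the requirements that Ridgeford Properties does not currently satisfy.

1. condition 'manages rental property' holds; advertising compliance review 33 days ago vs limit 30 → not met
2. condition 'holds client earnest money' holds; fair-housing training 814 days ago vs limit 730 → not met
3. continuing education 372 days ago vs limit 365 → not met
4. broker supervision audit 391 days ago vs limit 270 → not met
5. agency disclosure form absent → not met
6. designated managing brokers 4 ≥ 2 → met
7. errors-and-omissions renewal 331 days ago vs limit 270 → not met
8. errors-and-omissions coverage $625,000 < $850,000 → not met
9. condition 'operates branch offices' holds; trust-account reconciliation 558 days ago vs limit 540 → not met
10. trust account balance $85,000 ≥ $75,000 → met
Not met: 1, 2, 3, 4, 5, 7, 8, 9

1, 2, 3, 4, 5, 7, 8, 9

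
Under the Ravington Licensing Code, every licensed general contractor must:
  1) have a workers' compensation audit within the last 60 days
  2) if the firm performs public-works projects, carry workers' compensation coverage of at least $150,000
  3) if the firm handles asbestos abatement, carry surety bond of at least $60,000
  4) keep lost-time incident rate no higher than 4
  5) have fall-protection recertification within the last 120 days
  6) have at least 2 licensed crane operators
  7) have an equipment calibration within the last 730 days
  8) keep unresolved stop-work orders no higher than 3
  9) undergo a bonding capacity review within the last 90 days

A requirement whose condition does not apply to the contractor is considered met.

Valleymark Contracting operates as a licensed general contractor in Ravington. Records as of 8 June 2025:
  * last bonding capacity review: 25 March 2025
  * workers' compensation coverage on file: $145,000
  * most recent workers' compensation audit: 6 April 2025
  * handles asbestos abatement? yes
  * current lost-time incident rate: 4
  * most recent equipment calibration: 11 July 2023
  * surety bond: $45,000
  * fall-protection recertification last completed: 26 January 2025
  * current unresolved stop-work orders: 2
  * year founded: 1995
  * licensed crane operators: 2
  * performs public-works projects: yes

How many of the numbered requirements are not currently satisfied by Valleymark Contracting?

1. workers' compensation audit 63 days ago vs limit 60 → not met
2. condition 'performs public-works projects' holds; workers' compensation coverage $145,000 < $150,000 → not met
3. condition 'handles asbestos abatement' holds; surety bond $45,000 < $60,000 → not met
4. lost-time incident rate 4 ≤ 4 → met
5. fall-protection recertification 133 days ago vs limit 120 → not met
6. licensed crane operators 2 ≥ 2 → met
7. equipment calibration 698 days ago vs limit 730 → met
8. unresolved stop-work orders 2 ≤ 3 → met
9. bonding capacity review 75 days ago vs limit 90 → met
Not met: 4 of 9

4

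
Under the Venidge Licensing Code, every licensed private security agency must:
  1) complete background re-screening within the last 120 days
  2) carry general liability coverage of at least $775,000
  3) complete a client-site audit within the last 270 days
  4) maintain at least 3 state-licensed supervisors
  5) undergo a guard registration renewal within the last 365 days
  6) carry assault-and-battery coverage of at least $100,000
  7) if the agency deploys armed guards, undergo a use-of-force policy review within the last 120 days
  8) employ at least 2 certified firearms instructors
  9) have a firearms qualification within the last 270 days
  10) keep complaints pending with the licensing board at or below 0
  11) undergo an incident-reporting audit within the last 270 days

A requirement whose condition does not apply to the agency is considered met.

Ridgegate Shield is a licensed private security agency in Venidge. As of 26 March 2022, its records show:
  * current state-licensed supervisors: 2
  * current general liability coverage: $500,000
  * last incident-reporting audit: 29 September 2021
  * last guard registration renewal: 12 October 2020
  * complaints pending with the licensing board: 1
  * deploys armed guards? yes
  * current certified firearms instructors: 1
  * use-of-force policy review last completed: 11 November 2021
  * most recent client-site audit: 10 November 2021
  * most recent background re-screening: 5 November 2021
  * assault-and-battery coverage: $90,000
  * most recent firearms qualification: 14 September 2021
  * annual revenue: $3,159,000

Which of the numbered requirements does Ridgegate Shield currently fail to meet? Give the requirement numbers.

1. background re-screening 141 days ago vs limit 120 → not met
2. general liability coverage $500,000 < $775,000 → not met
3. client-site audit 136 days ago vs limit 270 → met
4. state-licensed supervisors 2 < 3 → not met
5. guard registration renewal 530 days ago vs limit 365 → not met
6. assault-and-battery coverage $90,000 < $100,000 → not met
7. condition 'deploys armed guards' holds; use-of-force policy review 135 days ago vs limit 120 → not met
8. certified firearms instructors 1 < 2 → not met
9. firearms qualification 193 days ago vs limit 270 → met
10. complaints pending with the licensing board 1 > 0 → not met
11. incident-reporting audit 178 days ago vs limit 270 → met
Not met: 1, 2, 4, 5, 6, 7, 8, 10

1, 2, 4, 5, 6, 7, 8, 10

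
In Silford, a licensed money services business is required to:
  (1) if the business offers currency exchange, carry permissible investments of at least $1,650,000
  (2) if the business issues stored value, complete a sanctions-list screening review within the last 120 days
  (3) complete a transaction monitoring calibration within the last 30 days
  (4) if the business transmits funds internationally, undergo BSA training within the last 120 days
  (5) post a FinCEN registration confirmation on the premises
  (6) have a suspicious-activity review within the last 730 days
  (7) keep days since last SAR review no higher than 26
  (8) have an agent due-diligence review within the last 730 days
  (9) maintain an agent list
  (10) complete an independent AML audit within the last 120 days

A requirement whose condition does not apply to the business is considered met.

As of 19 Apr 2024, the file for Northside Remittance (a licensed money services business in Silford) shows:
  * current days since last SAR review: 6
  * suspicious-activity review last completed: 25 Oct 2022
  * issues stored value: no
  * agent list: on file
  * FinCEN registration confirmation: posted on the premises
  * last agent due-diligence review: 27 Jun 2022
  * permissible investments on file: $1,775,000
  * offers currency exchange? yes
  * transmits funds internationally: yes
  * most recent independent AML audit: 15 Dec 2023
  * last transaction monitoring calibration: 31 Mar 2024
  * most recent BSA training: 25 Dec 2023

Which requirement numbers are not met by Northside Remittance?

1. condition 'offers currency exchange' holds; permissible investments $1,775,000 ≥ $1,650,000 → met
2. condition 'issues stored value' does not hold → requirement n/a → met
3. transaction monitoring calibration 19 days ago vs limit 30 → met
4. condition 'transmits funds internationally' holds; BSA training 116 days ago vs limit 120 → met
5. FinCEN registration confirmation present → met
6. suspicious-activity review 542 days ago vs limit 730 → met
7. days since last SAR review 6 ≤ 26 → met
8. agent due-diligence review 662 days ago vs limit 730 → met
9. agent list present → met
10. independent AML audit 126 days ago vs limit 120 → not met
Not met: 10

10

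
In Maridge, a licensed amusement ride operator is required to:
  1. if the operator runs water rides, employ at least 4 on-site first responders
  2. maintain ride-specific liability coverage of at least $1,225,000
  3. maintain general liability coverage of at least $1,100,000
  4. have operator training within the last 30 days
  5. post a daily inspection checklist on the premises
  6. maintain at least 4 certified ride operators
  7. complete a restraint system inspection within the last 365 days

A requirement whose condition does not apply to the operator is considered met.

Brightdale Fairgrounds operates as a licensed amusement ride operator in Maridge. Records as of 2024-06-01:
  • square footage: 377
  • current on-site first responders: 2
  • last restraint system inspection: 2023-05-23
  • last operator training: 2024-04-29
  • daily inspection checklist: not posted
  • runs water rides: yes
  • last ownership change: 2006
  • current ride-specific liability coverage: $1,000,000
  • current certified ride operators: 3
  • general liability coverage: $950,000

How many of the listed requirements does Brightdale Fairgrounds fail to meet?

7

1. condition 'runs water rides' holds; on-site first responders 2 < 4 → not met
2. ride-specific liability coverage $1,000,000 < $1,225,000 → not met
3. general liability coverage $950,000 < $1,100,000 → not met
4. operator training 33 days ago vs limit 30 → not met
5. daily inspection checklist absent → not met
6. certified ride operators 3 < 4 → not met
7. restraint system inspection 375 days ago vs limit 365 → not met
Not met: 7 of 7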